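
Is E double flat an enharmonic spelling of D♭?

Two spellings are enharmonically equivalent only if they share a pitch class.
Here Ebb → 2, Db → 1; 1 ≠ 2, so they are not.

No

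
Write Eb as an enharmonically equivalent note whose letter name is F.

Eb is pitch class 3. The letter F alone is pitch class 5.
To reach pitch class 3 from F requires an offset of -2 semitones, i.e. double flat: Fbb.

Fbb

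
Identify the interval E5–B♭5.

Counting letters E–F–G–A–B gives a fifth.
E→Bb = 6 semitones, 1 narrower than the perfect fifth (7), so diminished.

diminished fifth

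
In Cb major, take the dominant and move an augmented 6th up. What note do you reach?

The dominant of Cb major is Gb.
An augmented sixth (10 semitones) above Gb lands on the letter E, giving E.

E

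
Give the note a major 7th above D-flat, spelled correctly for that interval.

C

A seventh above D lands on the letter C.
A major seventh spans 11 semitones, so Db moves to pitch class 0. On the letter C that is C.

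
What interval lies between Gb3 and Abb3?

minor second

Counting letters G–A gives a second.
Gb→Abb = 1 semitone, 1 narrower than the major second (2), so minor.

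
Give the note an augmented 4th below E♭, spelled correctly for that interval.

Bbb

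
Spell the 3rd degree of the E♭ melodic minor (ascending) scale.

Gb

Degree 3 takes the letter 2 steps above E, which is G.
In melodic minor (ascending), degree 3 sits 3 semitones above the tonic. Eb + 3 semitones is pitch class 6, spelled on G as Gb.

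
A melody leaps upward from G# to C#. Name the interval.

Counting letters G–A–B–C gives a fourth.
G#→C# = 5 semitones, exactly the perfect fourth.

perfect fourth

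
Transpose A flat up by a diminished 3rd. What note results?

Cbb

A up a major third is C#, so the target letter is C.
From Ab, a diminished third is 2 semitones up: Cbb.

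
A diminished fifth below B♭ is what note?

E

B down a perfect fifth is E, so the target letter is E.
From Bb, a diminished fifth is 6 semitones down: E.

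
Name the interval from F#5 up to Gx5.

augmented second

Counting letters F–G gives a second.
F#→G## = 3 semitones, 1 wider than the major second (2), so augmented.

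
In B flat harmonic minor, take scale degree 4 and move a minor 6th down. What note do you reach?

G

Scale degree 4 of Bb harmonic minor is Eb.
A minor sixth (8 semitones) below Eb lands on the letter G, giving G.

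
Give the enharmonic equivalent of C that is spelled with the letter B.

B#

Plain B sits 1 semitone below C, so on the letter B the same pitch needs a sharp: B#.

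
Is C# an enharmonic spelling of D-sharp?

No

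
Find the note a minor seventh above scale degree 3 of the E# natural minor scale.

F#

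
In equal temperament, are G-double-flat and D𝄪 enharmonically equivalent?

Gbb is pitch class 5; D## is pitch class 4.
The pitch classes differ (5 vs. 4), so they are not enharmonic equivalents.

No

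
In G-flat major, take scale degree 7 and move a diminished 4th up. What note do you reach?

Bbb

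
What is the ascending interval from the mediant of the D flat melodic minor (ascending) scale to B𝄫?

The mediant of Db melodic minor (ascending) is Fb.
Fb up to Bbb: letters F→B make it a fourth; 5 semitones makes it perfect.

perfect fourth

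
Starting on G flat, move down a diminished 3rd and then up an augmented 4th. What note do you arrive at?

A#

A diminished third down from Gb is E (letter E, 2 semitones down).
An augmented fourth up from E is A# (letter A, 6 semitones up).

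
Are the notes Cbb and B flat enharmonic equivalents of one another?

Yes

Cbb is pitch class 10; Bb is pitch class 10.
All spellings map to pitch class 10, so they are enharmonically equivalent.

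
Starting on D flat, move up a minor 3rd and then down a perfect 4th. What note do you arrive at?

Cb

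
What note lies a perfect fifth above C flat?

A fifth above C lands on the letter G.
A perfect fifth spans 7 semitones, so Cb moves to pitch class 6. On the letter G that is Gb.

Gb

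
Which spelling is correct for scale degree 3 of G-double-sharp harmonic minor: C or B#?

B#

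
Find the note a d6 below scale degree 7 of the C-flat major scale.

Scale degree 7 of Cb major is Bb.
A diminished sixth (7 semitones) below Bb lands on the letter D, giving D#.

D#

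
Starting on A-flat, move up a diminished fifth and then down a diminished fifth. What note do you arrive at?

Ab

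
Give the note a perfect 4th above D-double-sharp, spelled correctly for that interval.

G##

A fourth above D lands on the letter G.
A perfect fourth spans 5 semitones, so D## moves to pitch class 9. On the letter G that is G##.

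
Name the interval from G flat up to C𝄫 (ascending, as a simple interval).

The letter names run G→C, a span of 3 letter steps, so the interval is some kind of fourth.
Gb to Cbb is 4 semitones. A perfect fourth is 5, so 4 makes it diminished.

diminished fourth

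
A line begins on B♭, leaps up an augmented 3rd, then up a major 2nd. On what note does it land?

An augmented third up from Bb is D# (letter D, 5 semitones up).
A major second up from D# is E# (letter E, 2 semitones up).

E#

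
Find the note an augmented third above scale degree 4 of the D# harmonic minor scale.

Scale degree 4 of D# harmonic minor is G#.
An augmented third (5 semitones) above G# lands on the letter B, giving B##.

B##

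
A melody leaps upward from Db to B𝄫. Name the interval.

minor sixth

The letter names run D→B, a span of 5 letter steps, so the interval is some kind of sixth.
Db to Bbb is 8 semitones. A major sixth is 9, so 8 makes it minor.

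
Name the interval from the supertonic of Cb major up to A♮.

augmented fifth

The supertonic of Cb major is Db.
Db up to A: letters D→A make it a fifth; 8 semitones makes it augmented.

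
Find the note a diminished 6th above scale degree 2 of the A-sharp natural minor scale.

G

Scale degree 2 of A# natural minor is B#.
A diminished sixth (7 semitones) above B# lands on the letter G, giving G.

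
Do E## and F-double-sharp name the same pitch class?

E## is pitch class 6; F## is pitch class 7.
The pitch classes differ (6 vs. 7), so they are not enharmonic equivalents.

No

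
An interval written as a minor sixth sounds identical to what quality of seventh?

A minor sixth spans 8 semitones.
A seventh spanning 8 semitones is doubly diminished (the major seventh is 11).

doubly diminished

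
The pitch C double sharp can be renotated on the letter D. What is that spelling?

D

Plain D sits at the same pitch as C##, so on the letter D the same pitch needs a natural: D.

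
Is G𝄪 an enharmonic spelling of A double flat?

No

G## is pitch class 9; Abb is pitch class 7.
The pitch classes differ (9 vs. 7), so they are not enharmonic equivalents.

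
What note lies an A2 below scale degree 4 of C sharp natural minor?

Scale degree 4 of C# natural minor is F#.
An augmented second (3 semitones) below F# lands on the letter E, giving Eb.

Eb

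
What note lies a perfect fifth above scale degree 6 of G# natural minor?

B

Scale degree 6 of G# natural minor is E.
A perfect fifth (7 semitones) above E lands on the letter B, giving B.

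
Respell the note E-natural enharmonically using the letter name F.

Fb

E is pitch class 4. The letter F alone is pitch class 5.
To reach pitch class 4 from F requires an offset of -1 semitone, i.e. flat: Fb.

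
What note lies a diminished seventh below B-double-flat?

C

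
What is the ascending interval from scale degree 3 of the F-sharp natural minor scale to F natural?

minor sixth

Scale degree 3 of F# natural minor is A.
A up to F: letters A→F make it a sixth; 8 semitones makes it minor.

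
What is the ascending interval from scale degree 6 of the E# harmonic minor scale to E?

minor third

Scale degree 6 of E# harmonic minor is C#.
C# up to E: letters C→E make it a third; 3 semitones makes it minor.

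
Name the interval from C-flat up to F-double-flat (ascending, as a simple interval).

diminished fourth

Counting letters C–D–E–F gives a fourth.
Cb→Fbb = 4 semitones, 1 narrower than the perfect fourth (5), so diminished.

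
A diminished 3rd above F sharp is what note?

F up a major third is A, so the target letter is A.
From F#, a diminished third is 2 semitones up: Ab.

Ab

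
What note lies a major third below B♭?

Gb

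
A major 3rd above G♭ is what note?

Bb

A third above G lands on the letter B.
A major third spans 4 semitones, so Gb moves to pitch class 10. On the letter B that is Bb.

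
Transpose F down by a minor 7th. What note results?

G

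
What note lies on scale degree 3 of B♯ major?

Degree 3 takes the letter 2 steps above B, which is D.
In major, degree 3 sits 4 semitones above the tonic. B# + 4 semitones is pitch class 4, spelled on D as D##.

D##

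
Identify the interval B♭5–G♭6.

minor sixth

The letter names run B→G, a span of 5 letter steps, so the interval is some kind of sixth.
Bb to Gb is 8 semitones. A major sixth is 9, so 8 makes it minor.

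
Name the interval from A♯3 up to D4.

diminished fourth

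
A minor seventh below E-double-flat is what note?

A seventh below E lands on the letter F.
A minor seventh spans 10 semitones, so Ebb moves to pitch class 4. On the letter F that is Fb.

Fb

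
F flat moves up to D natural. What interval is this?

augmented sixth

Counting letters F–G–A–B–C–D gives a sixth.
Fb→D = 10 semitones, 1 wider than the major sixth (9), so augmented.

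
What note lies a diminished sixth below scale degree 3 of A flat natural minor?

Scale degree 3 of Ab natural minor is Cb.
A diminished sixth (7 semitones) below Cb lands on the letter E, giving E.

E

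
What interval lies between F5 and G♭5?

Counting letters F–G gives a second.
F→Gb = 1 semitone, 1 narrower than the major second (2), so minor.

minor second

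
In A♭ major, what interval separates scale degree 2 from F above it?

Scale degree 2 of Ab major is Bb.
Bb up to F: letters B→F make it a fifth; 7 semitones makes it perfect.

perfect fifth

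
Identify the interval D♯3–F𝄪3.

major third

Counting letters D–E–F gives a third.
D#→F## = 4 semitones, exactly the major third.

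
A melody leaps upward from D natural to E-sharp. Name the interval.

The letter names run D→E, a span of 1 letter step, so the interval is some kind of second.
D to E# is 3 semitones. A major second is 2, so 3 makes it augmented.

augmented second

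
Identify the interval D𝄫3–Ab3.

The letter names run D→A, a span of 4 letter steps, so the interval is some kind of fifth.
Dbb to Ab is 8 semitones. A perfect fifth is 7, so 8 makes it augmented.

augmented fifth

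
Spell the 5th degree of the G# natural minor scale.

Degree 5 takes the letter 4 steps above G, which is D.
In natural minor, degree 5 sits 7 semitones above the tonic. G# + 7 semitones is pitch class 3, spelled on D as D#.

D#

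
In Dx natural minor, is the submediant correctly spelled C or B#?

B#

Each scale degree takes a distinct letter name. Degree 6 of a scale on D must use the letter B.
B# and C are enharmonically the same pitch, but only B# uses the letter B, so it is the correct spelling here.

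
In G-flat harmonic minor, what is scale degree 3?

Bbb

Degree 3 takes the letter 2 steps above G, which is B.
In harmonic minor, degree 3 sits 3 semitones above the tonic. Gb + 3 semitones is pitch class 9, spelled on B as Bbb.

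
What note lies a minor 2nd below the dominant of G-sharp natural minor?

C##

The dominant of G# natural minor is D#.
A minor second (1 semitone) below D# lands on the letter C, giving C##.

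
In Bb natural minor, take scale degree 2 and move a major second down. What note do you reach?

Bb

Scale degree 2 of Bb natural minor is C.
A major second (2 semitones) below C lands on the letter B, giving Bb.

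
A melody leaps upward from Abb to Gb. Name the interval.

major seventh

The letter names run A→G, a span of 6 letter steps, so the interval is some kind of seventh.
Abb to Gb is 11 semitones. A major seventh is 11, so 11 makes it major.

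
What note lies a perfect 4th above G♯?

A fourth above G lands on the letter C.
A perfect fourth spans 5 semitones, so G# moves to pitch class 1. On the letter C that is C#.

C#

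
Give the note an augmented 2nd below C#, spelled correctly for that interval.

C down a major second is Bb, so the target letter is B.
From C#, an augmented second is 3 semitones down: Bb.

Bb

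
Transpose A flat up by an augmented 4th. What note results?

D

A fourth above A lands on the letter D.
An augmented fourth spans 6 semitones, so Ab moves to pitch class 2. On the letter D that is D.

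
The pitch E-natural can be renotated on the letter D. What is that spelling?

D##

Plain D sits 2 semitones below E, so on the letter D the same pitch needs a double sharp: D##.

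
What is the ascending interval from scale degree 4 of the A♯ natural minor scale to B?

minor sixth

Scale degree 4 of A# natural minor is D#.
D# up to B: letters D→B make it a sixth; 8 semitones makes it minor.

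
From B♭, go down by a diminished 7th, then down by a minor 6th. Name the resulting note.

E#

A diminished seventh down from Bb is C# (letter C, 9 semitones down).
A minor sixth down from C# is E# (letter E, 8 semitones down).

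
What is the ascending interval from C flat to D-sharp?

doubly augmented second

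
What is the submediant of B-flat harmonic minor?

Degree 6 takes the letter 5 steps above B, which is G.
In harmonic minor, degree 6 sits 8 semitones above the tonic. Bb + 8 semitones is pitch class 6, spelled on G as Gb.

Gb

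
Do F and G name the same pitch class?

No

F is pitch class 5; G is pitch class 7.
The pitch classes differ (5 vs. 7), so they are not enharmonic equivalents.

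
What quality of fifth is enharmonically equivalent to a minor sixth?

augmented

A minor sixth spans 8 semitones.
A fifth spanning 8 semitones is augmented (the perfect fifth is 7).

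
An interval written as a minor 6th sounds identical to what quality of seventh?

A minor sixth spans 8 semitones.
A seventh spanning 8 semitones is doubly diminished (the major seventh is 11).

doubly diminished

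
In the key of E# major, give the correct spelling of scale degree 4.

A#

Degree 4 takes the letter 3 steps above E, which is A.
In major, degree 4 sits 5 semitones above the tonic. E# + 5 semitones is pitch class 10, spelled on A as A#.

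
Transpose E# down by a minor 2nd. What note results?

E down a major second is D, so the target letter is D.
From E#, a minor second is 1 semitone down: D##.

D##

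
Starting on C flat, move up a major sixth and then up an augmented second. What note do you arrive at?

B

A major sixth up from Cb is Ab (letter A, 9 semitones up).
An augmented second up from Ab is B (letter B, 3 semitones up).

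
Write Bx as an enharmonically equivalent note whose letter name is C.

B## is pitch class 1. The letter C alone is pitch class 0.
To reach pitch class 1 from C requires an offset of +1 semitone, i.e. sharp: C#.

C#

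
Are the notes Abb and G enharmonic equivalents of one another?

Abb = pitch class 7 and G = pitch class 7 — the same pitch class, so they are enharmonic equivalents.

Yes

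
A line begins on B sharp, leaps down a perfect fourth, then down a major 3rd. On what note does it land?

A perfect fourth down from B# is F## (letter F, 5 semitones down).
A major third down from F## is D# (letter D, 4 semitones down).

D#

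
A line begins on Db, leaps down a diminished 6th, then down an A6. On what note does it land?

Ab

A diminished sixth down from Db is F# (letter F, 7 semitones down).
An augmented sixth down from F# is Ab (letter A, 10 semitones down).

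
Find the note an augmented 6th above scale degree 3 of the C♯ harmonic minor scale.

Scale degree 3 of C# harmonic minor is E.
An augmented sixth (10 semitones) above E lands on the letter C, giving C##.

C##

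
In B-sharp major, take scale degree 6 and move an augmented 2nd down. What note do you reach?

Scale degree 6 of B# major is G##.
An augmented second (3 semitones) below G## lands on the letter F, giving F#.

F#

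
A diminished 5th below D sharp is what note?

G##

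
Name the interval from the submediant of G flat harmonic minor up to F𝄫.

minor second

The submediant of Gb harmonic minor is Ebb.
Ebb up to Fbb: letters E→F make it a second; 1 semitone makes it minor.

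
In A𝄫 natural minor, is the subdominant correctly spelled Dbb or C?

Dbb

Each scale degree takes a distinct letter name. Degree 4 of a scale on A must use the letter D.
Dbb and C are enharmonically the same pitch, but only Dbb uses the letter D, so it is the correct spelling here.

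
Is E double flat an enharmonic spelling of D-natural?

Ebb = pitch class 2 and D = pitch class 2 — the same pitch class, so they are enharmonic equivalents.

Yes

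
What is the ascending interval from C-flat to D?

augmented second

The letter names run C→D, a span of 1 letter step, so the interval is some kind of second.
Cb to D is 3 semitones. A major second is 2, so 3 makes it augmented.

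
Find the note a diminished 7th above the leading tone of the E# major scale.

The leading tone of E# major is D##.
A diminished seventh (9 semitones) above D## lands on the letter C, giving C#.

C#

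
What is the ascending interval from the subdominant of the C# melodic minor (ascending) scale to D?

The subdominant of C# melodic minor (ascending) is F#.
F# up to D: letters F→D make it a sixth; 8 semitones makes it minor.

minor sixth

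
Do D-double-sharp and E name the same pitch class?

Yes

D## is pitch class 4; E is pitch class 4.
All spellings map to pitch class 4, so they are enharmonically equivalent.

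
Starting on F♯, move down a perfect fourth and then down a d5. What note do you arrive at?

A perfect fourth down from F# is C# (letter C, 5 semitones down).
A diminished fifth down from C# is F## (letter F, 6 semitones down).

F##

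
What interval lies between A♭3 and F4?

major sixth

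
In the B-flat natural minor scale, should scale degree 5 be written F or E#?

Each scale degree takes a distinct letter name. Degree 5 of a scale on B must use the letter F.
F and E# are enharmonically the same pitch, but only F uses the letter F, so it is the correct spelling here.

F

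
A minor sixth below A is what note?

C#

A sixth below A lands on the letter C.
A minor sixth spans 8 semitones, so A moves to pitch class 1. On the letter C that is C#.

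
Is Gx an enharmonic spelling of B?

Two spellings are enharmonically equivalent only if they share a pitch class.
Here G## → 9, B → 11; 9 ≠ 11, so they are not.

No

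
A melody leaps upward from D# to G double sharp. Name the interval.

augmented fourth

The letter names run D→G, a span of 3 letter steps, so the interval is some kind of fourth.
D# to G## is 6 semitones. A perfect fourth is 5, so 6 makes it augmented.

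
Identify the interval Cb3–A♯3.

doubly augmented sixth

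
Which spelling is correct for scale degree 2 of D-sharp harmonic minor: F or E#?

Each scale degree takes a distinct letter name. Degree 2 of a scale on D must use the letter E.
E# and F are enharmonically the same pitch, but only E# uses the letter E, so it is the correct spelling here.

E#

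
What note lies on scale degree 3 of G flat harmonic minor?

Degree 3 takes the letter 2 steps above G, which is B.
In harmonic minor, degree 3 sits 3 semitones above the tonic. Gb + 3 semitones is pitch class 9, spelled on B as Bbb.

Bbb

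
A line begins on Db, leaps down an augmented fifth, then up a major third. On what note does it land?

An augmented fifth down from Db is Gbb (letter G, 8 semitones down).
A major third up from Gbb is Bbb (letter B, 4 semitones up).

Bbb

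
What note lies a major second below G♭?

A second below G lands on the letter F.
A major second spans 2 semitones, so Gb moves to pitch class 4. On the letter F that is Fb.

Fb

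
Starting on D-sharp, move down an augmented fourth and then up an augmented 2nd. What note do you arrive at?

B#

An augmented fourth down from D# is A (letter A, 6 semitones down).
An augmented second up from A is B# (letter B, 3 semitones up).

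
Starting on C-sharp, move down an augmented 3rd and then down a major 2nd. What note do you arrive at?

Gb

An augmented third down from C# is Ab (letter A, 5 semitones down).
A major second down from Ab is Gb (letter G, 2 semitones down).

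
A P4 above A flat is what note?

A up a perfect fourth is D, so the target letter is D.
From Ab, a perfect fourth is 5 semitones up: Db.

Db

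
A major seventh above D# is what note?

C##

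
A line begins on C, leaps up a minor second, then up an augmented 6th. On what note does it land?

A minor second up from C is Db (letter D, 1 semitone up).
An augmented sixth up from Db is B (letter B, 10 semitones up).

B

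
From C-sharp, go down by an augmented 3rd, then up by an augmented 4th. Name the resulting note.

D

An augmented third down from C# is Ab (letter A, 5 semitones down).
An augmented fourth up from Ab is D (letter D, 6 semitones up).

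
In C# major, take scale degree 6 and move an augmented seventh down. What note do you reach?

Scale degree 6 of C# major is A#.
An augmented seventh (12 semitones) below A# lands on the letter B, giving Bb.

Bb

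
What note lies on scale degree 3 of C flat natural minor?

Ebb

Degree 3 takes the letter 2 steps above C, which is E.
In natural minor, degree 3 sits 3 semitones above the tonic. Cb + 3 semitones is pitch class 2, spelled on E as Ebb.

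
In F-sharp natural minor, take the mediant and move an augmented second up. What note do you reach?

B#

The mediant of F# natural minor is A.
An augmented second (3 semitones) above A lands on the letter B, giving B#.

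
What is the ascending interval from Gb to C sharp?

The letter names run G→C, a span of 3 letter steps, so the interval is some kind of fourth.
Gb to C# is 7 semitones. A perfect fourth is 5, so 7 makes it doubly augmented.

doubly augmented fourth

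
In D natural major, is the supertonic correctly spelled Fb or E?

Each scale degree takes a distinct letter name. Degree 2 of a scale on D must use the letter E.
E and Fb are enharmonically the same pitch, but only E uses the letter E, so it is the correct spelling here.

E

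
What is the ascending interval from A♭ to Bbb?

minor second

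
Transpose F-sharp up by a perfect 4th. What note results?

B

A fourth above F lands on the letter B.
A perfect fourth spans 5 semitones, so F# moves to pitch class 11. On the letter B that is B.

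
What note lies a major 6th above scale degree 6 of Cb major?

Scale degree 6 of Cb major is Ab.
A major sixth (9 semitones) above Ab lands on the letter F, giving F.

F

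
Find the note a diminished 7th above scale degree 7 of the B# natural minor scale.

G

Scale degree 7 of B# natural minor is A#.
A diminished seventh (9 semitones) above A# lands on the letter G, giving G.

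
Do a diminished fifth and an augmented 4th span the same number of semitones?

A diminished fifth spans 6 semitones; an augmented fourth spans 6.
They are enharmonically equivalent.

Yes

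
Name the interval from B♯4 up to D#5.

The letter names run B→D, a span of 2 letter steps, so the interval is some kind of third.
B# to D# is 3 semitones. A major third is 4, so 3 makes it minor.

minor third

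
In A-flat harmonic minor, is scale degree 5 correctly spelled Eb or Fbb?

Each scale degree takes a distinct letter name. Degree 5 of a scale on A must use the letter E.
Eb and Fbb are enharmonically the same pitch, but only Eb uses the letter E, so it is the correct spelling here.

Eb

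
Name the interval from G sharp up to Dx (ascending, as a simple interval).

The letter names run G→D, a span of 4 letter steps, so the interval is some kind of fifth.
G# to D## is 8 semitones. A perfect fifth is 7, so 8 makes it augmented.

augmented fifth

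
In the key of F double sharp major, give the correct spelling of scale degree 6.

The F## major scale runs F## G## A## B# C## D## E##.
Degree 6 is D##.

D##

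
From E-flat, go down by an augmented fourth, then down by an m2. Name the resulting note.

Ab

An augmented fourth down from Eb is Bbb (letter B, 6 semitones down).
A minor second down from Bbb is Ab (letter A, 1 semitone down).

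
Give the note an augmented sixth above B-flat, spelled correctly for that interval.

A sixth above B lands on the letter G.
An augmented sixth spans 10 semitones, so Bb moves to pitch class 8. On the letter G that is G#.

G#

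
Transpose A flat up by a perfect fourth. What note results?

Db

A up a perfect fourth is D, so the target letter is D.
From Ab, a perfect fourth is 5 semitones up: Db.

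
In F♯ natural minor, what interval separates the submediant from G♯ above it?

The submediant of F# natural minor is D.
D up to G#: letters D→G make it a fourth; 6 semitones makes it augmented.

augmented fourth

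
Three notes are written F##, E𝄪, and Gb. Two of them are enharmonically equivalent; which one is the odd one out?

F##

In 12-tone equal temperament, enharmonic equivalents share a pitch class. F## is pitch class 7; E## is pitch class 6; Gb is pitch class 6.
E## and Gb share pitch class 6, while F## is pitch class 7.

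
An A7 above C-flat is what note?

A seventh above C lands on the letter B.
An augmented seventh spans 12 semitones, so Cb moves to pitch class 11. On the letter B that is B.

B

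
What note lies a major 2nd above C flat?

Db

A second above C lands on the letter D.
A major second spans 2 semitones, so Cb moves to pitch class 1. On the letter D that is Db.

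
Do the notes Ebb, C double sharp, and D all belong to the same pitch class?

Yes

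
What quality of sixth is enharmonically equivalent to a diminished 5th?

doubly diminished

A diminished fifth spans 6 semitones.
A sixth spanning 6 semitones is doubly diminished (the major sixth is 9).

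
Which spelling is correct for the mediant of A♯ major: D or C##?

C##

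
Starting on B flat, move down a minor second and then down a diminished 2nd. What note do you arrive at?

G##

A minor second down from Bb is A (letter A, 1 semitone down).
A diminished second down from A is G## (letter G, 0 semitones down).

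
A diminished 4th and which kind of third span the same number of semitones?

A diminished fourth spans 4 semitones.
A third spanning 4 semitones is major (the major third is 4).

major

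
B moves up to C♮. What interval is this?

The letter names run B→C, a span of 1 letter step, so the interval is some kind of second.
B to C is 1 semitone. A major second is 2, so 1 makes it minor.

minor second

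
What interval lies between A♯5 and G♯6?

minor seventh

The letter names run A→G, a span of 6 letter steps, so the interval is some kind of seventh.
A# to G# is 10 semitones. A major seventh is 11, so 10 makes it minor.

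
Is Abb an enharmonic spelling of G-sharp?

Abb is pitch class 7; G# is pitch class 8.
The pitch classes differ (7 vs. 8), so they are not enharmonic equivalents.

No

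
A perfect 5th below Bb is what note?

Eb

B down a perfect fifth is E, so the target letter is E.
From Bb, a perfect fifth is 7 semitones down: Eb.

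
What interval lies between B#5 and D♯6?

minor third

Counting letters B–C–D gives a third.
B#→D# = 3 semitones, 1 narrower than the major third (4), so minor.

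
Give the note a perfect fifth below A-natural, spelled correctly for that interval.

A down a perfect fifth is D, so the target letter is D.
From A, a perfect fifth is 7 semitones down: D.

D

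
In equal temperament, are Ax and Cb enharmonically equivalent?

A## is pitch class 11; Cb is pitch class 11.
All spellings map to pitch class 11, so they are enharmonically equivalent.

Yes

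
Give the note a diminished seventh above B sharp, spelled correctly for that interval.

A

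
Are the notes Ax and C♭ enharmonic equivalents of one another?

A## is pitch class 11; Cb is pitch class 11.
All spellings map to pitch class 11, so they are enharmonically equivalent.

Yes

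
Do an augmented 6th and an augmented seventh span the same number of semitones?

An augmented sixth spans 10 semitones; an augmented seventh spans 12.
The spans differ, so they are not enharmonic equivalents.

No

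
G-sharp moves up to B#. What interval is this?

The letter names run G→B, a span of 2 letter steps, so the interval is some kind of third.
G# to B# is 4 semitones. A major third is 4, so 4 makes it major.

major third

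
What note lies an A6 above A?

A sixth above A lands on the letter F.
An augmented sixth spans 10 semitones, so A moves to pitch class 7. On the letter F that is F##.

F##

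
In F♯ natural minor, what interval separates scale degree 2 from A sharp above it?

major second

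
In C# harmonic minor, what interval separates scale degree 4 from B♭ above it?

diminished fourth

Scale degree 4 of C# harmonic minor is F#.
F# up to Bb: letters F→B make it a fourth; 4 semitones makes it diminished.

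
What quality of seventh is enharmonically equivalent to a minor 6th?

A minor sixth spans 8 semitones.
A seventh spanning 8 semitones is doubly diminished (the major seventh is 11).

doubly diminished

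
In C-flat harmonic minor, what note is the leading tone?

Bb

Degree 7 takes the letter 6 steps above C, which is B.
In harmonic minor, degree 7 sits 11 semitones above the tonic. Cb + 11 semitones is pitch class 10, spelled on B as Bb.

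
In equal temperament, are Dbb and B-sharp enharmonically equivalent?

Yes

Dbb = pitch class 0 and B# = pitch class 0 — the same pitch class, so they are enharmonic equivalents.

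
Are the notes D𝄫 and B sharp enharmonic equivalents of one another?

Yes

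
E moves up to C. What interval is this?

minor sixth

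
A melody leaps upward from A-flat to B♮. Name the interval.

augmented second

Counting letters A–B gives a second.
Ab→B = 3 semitones, 1 wider than the major second (2), so augmented.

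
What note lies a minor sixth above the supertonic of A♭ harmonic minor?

Gb

The supertonic of Ab harmonic minor is Bb.
A minor sixth (8 semitones) above Bb lands on the letter G, giving Gb.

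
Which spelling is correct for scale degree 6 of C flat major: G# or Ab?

Ab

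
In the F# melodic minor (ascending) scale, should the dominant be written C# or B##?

C#

Each scale degree takes a distinct letter name. Degree 5 of a scale on F must use the letter C.
C# and B## are enharmonically the same pitch, but only C# uses the letter C, so it is the correct spelling here.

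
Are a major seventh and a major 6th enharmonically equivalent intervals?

A major seventh spans 11 semitones; a major sixth spans 9.
The spans differ, so they are not enharmonic equivalents.

No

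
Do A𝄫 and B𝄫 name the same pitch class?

Two spellings are enharmonically equivalent only if they share a pitch class.
Here Abb → 7, Bbb → 9; 7 ≠ 9, so they are not.

No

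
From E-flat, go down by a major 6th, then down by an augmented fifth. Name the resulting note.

A major sixth down from Eb is Gb (letter G, 9 semitones down).
An augmented fifth down from Gb is Cbb (letter C, 8 semitones down).

Cbb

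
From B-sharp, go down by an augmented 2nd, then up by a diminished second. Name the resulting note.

An augmented second down from B# is A (letter A, 3 semitones down).
A diminished second up from A is Bbb (letter B, 0 semitones up).

Bbb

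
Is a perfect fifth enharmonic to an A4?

A perfect fifth spans 7 semitones; an augmented fourth spans 6.
The spans differ, so they are not enharmonic equivalents.

No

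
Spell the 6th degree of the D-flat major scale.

Degree 6 takes the letter 5 steps above D, which is B.
In major, degree 6 sits 9 semitones above the tonic. Db + 9 semitones is pitch class 10, spelled on B as Bb.

Bb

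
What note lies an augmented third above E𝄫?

A third above E lands on the letter G.
An augmented third spans 5 semitones, so Ebb moves to pitch class 7. On the letter G that is G.

G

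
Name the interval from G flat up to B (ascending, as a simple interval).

augmented third

The letter names run G→B, a span of 2 letter steps, so the interval is some kind of third.
Gb to B is 5 semitones. A major third is 4, so 5 makes it augmented.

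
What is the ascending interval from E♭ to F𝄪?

doubly augmented second

The letter names run E→F, a span of 1 letter step, so the interval is some kind of second.
Eb to F## is 4 semitones. A major second is 2, so 4 makes it doubly augmented.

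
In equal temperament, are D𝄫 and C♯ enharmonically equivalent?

Dbb is pitch class 0; C# is pitch class 1.
The pitch classes differ (0 vs. 1), so they are not enharmonic equivalents.

No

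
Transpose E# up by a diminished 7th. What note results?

D

A seventh above E lands on the letter D.
A diminished seventh spans 9 semitones, so E# moves to pitch class 2. On the letter D that is D.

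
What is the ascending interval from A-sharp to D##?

augmented fourth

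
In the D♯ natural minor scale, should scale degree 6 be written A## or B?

B

Each scale degree takes a distinct letter name. Degree 6 of a scale on D must use the letter B.
B and A## are enharmonically the same pitch, but only B uses the letter B, so it is the correct spelling here.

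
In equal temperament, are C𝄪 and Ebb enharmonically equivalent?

Yes

C## = pitch class 2 and Ebb = pitch class 2 — the same pitch class, so they are enharmonic equivalents.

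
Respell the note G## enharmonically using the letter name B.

Plain B sits 2 semitones above G##, so on the letter B the same pitch needs a double flat: Bbb.

Bbb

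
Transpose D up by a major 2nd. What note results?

D up a major second is E, so the target letter is E.
From D, a major second is 2 semitones up: E.

E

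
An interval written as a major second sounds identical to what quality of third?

A major second spans 2 semitones.
A third spanning 2 semitones is diminished (the major third is 4).

diminished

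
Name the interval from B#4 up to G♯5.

The letter names run B→G, a span of 5 letter steps, so the interval is some kind of sixth.
B# to G# is 8 semitones. A major sixth is 9, so 8 makes it minor.

minor sixth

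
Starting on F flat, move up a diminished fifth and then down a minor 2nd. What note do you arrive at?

A diminished fifth up from Fb is Cbb (letter C, 6 semitones up).
A minor second down from Cbb is Bbb (letter B, 1 semitone down).

Bbb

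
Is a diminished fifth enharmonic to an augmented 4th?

A diminished fifth spans 6 semitones; an augmented fourth spans 6.
They are enharmonically equivalent.

Yes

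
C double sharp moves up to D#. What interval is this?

Counting letters C–D gives a second.
C##→D# = 1 semitone, 1 narrower than the major second (2), so minor.

minor second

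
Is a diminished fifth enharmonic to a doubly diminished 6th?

Yes

A diminished fifth spans 6 semitones; a doubly diminished sixth spans 6.
They are enharmonically equivalent.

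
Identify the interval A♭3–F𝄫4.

The letter names run A→F, a span of 5 letter steps, so the interval is some kind of sixth.
Ab to Fbb is 7 semitones. A major sixth is 9, so 7 makes it diminished.

diminished sixth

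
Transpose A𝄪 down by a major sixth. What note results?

A down a major sixth is C, so the target letter is C.
From A##, a major sixth is 9 semitones down: C##.

C##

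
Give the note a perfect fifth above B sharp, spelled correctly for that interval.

F##

A fifth above B lands on the letter F.
A perfect fifth spans 7 semitones, so B# moves to pitch class 7. On the letter F that is F##.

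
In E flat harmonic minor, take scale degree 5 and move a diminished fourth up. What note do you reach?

Ebb

Scale degree 5 of Eb harmonic minor is Bb.
A diminished fourth (4 semitones) above Bb lands on the letter E, giving Ebb.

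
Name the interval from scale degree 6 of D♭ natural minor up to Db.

Scale degree 6 of Db natural minor is Bbb.
Bbb up to Db: letters B→D make it a third; 4 semitones makes it major.

major third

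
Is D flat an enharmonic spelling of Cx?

No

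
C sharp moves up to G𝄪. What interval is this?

The letter names run C→G, a span of 4 letter steps, so the interval is some kind of fifth.
C# to G## is 8 semitones. A perfect fifth is 7, so 8 makes it augmented.

augmented fifth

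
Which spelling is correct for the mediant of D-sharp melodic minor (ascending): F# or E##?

Each scale degree takes a distinct letter name. Degree 3 of a scale on D must use the letter F.
F# and E## are enharmonically the same pitch, but only F# uses the letter F, so it is the correct spelling here.

F#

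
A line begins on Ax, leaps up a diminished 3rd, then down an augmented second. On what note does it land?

Bb

A diminished third up from A## is C# (letter C, 2 semitones up).
An augmented second down from C# is Bb (letter B, 3 semitones down).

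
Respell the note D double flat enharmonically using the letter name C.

C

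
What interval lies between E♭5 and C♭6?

minor sixth

Counting letters E–F–G–A–B–C gives a sixth.
Eb→Cb = 8 semitones, 1 narrower than the major sixth (9), so minor.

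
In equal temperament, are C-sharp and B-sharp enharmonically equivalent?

No

Two spellings are enharmonically equivalent only if they share a pitch class.
Here C# → 1, B# → 0; 0 ≠ 1, so they are not.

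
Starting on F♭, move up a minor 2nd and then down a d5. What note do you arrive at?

Cb

A minor second up from Fb is Gbb (letter G, 1 semitone up).
A diminished fifth down from Gbb is Cb (letter C, 6 semitones down).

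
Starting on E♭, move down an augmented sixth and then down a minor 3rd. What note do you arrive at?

Ebb

An augmented sixth down from Eb is Gbb (letter G, 10 semitones down).
A minor third down from Gbb is Ebb (letter E, 3 semitones down).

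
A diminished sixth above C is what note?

Abb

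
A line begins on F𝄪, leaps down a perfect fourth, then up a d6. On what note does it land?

A perfect fourth down from F## is C## (letter C, 5 semitones down).
A diminished sixth up from C## is A (letter A, 7 semitones up).

A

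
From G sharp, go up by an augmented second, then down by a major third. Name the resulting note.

F##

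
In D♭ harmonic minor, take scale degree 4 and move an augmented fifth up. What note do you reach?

Scale degree 4 of Db harmonic minor is Gb.
An augmented fifth (8 semitones) above Gb lands on the letter D, giving D.

D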